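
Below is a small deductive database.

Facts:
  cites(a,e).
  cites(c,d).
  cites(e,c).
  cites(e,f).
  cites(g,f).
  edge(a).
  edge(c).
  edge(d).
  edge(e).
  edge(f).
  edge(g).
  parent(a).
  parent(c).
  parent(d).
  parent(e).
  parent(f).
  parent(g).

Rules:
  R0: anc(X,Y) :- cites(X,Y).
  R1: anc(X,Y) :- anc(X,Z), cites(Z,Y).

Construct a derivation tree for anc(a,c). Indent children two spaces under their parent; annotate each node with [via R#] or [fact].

round 1: derive anc(a,e) via R0 from cites(a,e)
round 1: derive anc(c,d) via R0 from cites(c,d)
round 1: derive anc(e,c) via R0 from cites(e,c)
round 1: derive anc(e,f) via R0 from cites(e,f)
round 1: derive anc(g,f) via R0 from cites(g,f)
round 2: derive anc(a,c) via R1 from anc(a,e), cites(e,c)
round 2: derive anc(a,f) via R1 from anc(a,e), cites(e,f)
round 2: derive anc(e,d) via R1 from anc(e,c), cites(c,d)
round 3: derive anc(a,d) via R1 from anc(a,c), cites(c,d)

anc(a,c)  [via R1]
  anc(a,e)  [via R0]
    cites(a,e)  [fact]
  cites(e,c)  [fact]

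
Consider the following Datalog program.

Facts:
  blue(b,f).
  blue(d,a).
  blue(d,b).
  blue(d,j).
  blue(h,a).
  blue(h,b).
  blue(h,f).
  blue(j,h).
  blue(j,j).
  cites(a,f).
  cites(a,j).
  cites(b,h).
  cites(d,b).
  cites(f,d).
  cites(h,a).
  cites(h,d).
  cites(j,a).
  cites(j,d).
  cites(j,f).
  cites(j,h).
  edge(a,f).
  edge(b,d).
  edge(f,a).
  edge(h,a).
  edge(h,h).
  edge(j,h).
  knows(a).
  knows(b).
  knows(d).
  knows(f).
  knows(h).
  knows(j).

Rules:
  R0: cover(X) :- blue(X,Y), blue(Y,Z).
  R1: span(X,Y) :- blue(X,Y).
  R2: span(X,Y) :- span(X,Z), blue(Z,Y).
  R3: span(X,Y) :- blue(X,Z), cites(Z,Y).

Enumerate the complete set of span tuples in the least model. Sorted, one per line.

round 1: derive span(b,f) via R1 from blue(b,f)
round 1: derive span(d,a) via R1 from blue(d,a)
round 1: derive span(d,b) via R1 from blue(d,b)
round 1: derive span(d,j) via R1 from blue(d,j)
round 1: derive span(h,a) via R1 from blue(h,a)
round 1: derive span(h,b) via R1 from blue(h,b)
round 1: derive span(h,f) via R1 from blue(h,f)
round 1: derive span(j,h) via R1 from blue(j,h)
round 1: derive span(j,j) via R1 from blue(j,j)
round 1: derive span(b,d) via R3 from blue(b,f), cites(f,d)
round 1: derive span(d,d) via R3 from blue(d,j), cites(j,d)
round 1: derive span(d,f) via R3 from blue(d,a), cites(a,f)
round 1: derive span(d,h) via R3 from blue(d,b), cites(b,h)
round 1: derive span(h,d) via R3 from blue(h,f), cites(f,d)
round 1: derive span(h,h) via R3 from blue(h,b), cites(b,h)
round 1: derive span(h,j) via R3 from blue(h,a), cites(a,j)
round 1: derive span(j,a) via R3 from blue(j,h), cites(h,a)
round 1: derive span(j,d) via R3 from blue(j,h), cites(h,d)
round 1: derive span(j,f) via R3 from blue(j,j), cites(j,f)
round 2: derive span(b,a) via R2 from span(b,d), blue(d,a)
round 2: derive span(b,b) via R2 from span(b,d), blue(d,b)
round 2: derive span(b,j) via R2 from span(b,d), blue(d,j)
round 2: derive span(j,b) via R2 from span(j,d), blue(d,b)
round 3: derive span(b,h) via R2 from span(b,j), blue(j,h)

span(b,a)
span(b,b)
span(b,d)
span(b,f)
span(b,h)
span(b,j)
span(d,a)
span(d,b)
span(d,d)
span(d,f)
span(d,h)
span(d,j)
span(h,a)
span(h,b)
span(h,d)
span(h,f)
span(h,h)
span(h,j)
span(j,a)
span(j,b)
span(j,d)
span(j,f)
span(j,h)
span(j,j)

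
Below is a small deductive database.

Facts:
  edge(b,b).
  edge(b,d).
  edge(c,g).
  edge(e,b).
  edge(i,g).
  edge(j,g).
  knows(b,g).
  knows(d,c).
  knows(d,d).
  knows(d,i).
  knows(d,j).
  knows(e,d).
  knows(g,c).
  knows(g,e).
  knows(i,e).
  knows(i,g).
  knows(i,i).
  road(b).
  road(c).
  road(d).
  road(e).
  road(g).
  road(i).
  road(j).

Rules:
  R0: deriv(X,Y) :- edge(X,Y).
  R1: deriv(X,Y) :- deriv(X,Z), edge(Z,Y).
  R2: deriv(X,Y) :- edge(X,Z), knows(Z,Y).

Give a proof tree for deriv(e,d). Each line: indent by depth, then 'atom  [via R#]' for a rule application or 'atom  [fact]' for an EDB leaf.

deriv(e,d)  [via R1]
  deriv(e,b)  [via R0]
    edge(e,b)  [fact]
  edge(b,d)  [fact]

round 1: derive deriv(b,b) via R0 from edge(b,b)
round 1: derive deriv(b,d) via R0 from edge(b,d)
round 1: derive deriv(c,g) via R0 from edge(c,g)
round 1: derive deriv(e,b) via R0 from edge(e,b)
round 1: derive deriv(i,g) via R0 from edge(i,g)
round 1: derive deriv(j,g) via R0 from edge(j,g)
round 1: derive deriv(b,c) via R2 from edge(b,d), knows(d,c)
round 1: derive deriv(b,g) via R2 from edge(b,b), knows(b,g)
round 1: derive deriv(b,i) via R2 from edge(b,d), knows(d,i)
round 1: derive deriv(b,j) via R2 from edge(b,d), knows(d,j)
round 1: derive deriv(c,c) via R2 from edge(c,g), knows(g,c)
round 1: derive deriv(c,e) via R2 from edge(c,g), knows(g,e)
round 1: derive deriv(e,g) via R2 from edge(e,b), knows(b,g)
round 1: derive deriv(i,c) via R2 from edge(i,g), knows(g,c)
round 1: derive deriv(i,e) via R2 from edge(i,g), knows(g,e)
round 1: derive deriv(j,c) via R2 from edge(j,g), knows(g,c)
round 1: derive deriv(j,e) via R2 from edge(j,g), knows(g,e)
round 2: derive deriv(c,b) via R1 from deriv(c,e), edge(e,b)
round 2: derive deriv(e,d) via R1 from deriv(e,b), edge(b,d)
round 2: derive deriv(i,b) via R1 from deriv(i,e), edge(e,b)
round 2: derive deriv(j,b) via R1 from deriv(j,e), edge(e,b)
round 3: derive deriv(c,d) via R1 from deriv(c,b), edge(b,d)
round 3: derive deriv(i,d) via R1 from deriv(i,b), edge(b,d)
round 3: derive deriv(j,d) via R1 from deriv(j,b), edge(b,d)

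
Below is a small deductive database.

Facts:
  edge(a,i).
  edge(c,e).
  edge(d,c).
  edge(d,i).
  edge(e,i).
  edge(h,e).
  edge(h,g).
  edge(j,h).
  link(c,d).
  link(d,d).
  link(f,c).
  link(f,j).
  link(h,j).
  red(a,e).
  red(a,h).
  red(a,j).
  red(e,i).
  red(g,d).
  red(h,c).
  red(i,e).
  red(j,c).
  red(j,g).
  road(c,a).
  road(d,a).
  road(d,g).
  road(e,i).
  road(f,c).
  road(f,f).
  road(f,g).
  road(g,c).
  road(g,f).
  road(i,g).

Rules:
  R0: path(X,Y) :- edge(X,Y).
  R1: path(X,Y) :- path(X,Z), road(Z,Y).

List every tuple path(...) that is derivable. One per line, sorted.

round 1: derive path(a,i) via R0 from edge(a,i)
round 1: derive path(c,e) via R0 from edge(c,e)
round 1: derive path(d,c) via R0 from edge(d,c)
round 1: derive path(d,i) via R0 from edge(d,i)
round 1: derive path(e,i) via R0 from edge(e,i)
round 1: derive path(h,e) via R0 from edge(h,e)
round 1: derive path(h,g) via R0 from edge(h,g)
round 1: derive path(j,h) via R0 from edge(j,h)
round 2: derive path(a,g) via R1 from path(a,i), road(i,g)
round 2: derive path(c,i) via R1 from path(c,e), road(e,i)
round 2: derive path(d,a) via R1 from path(d,c), road(c,a)
round 2: derive path(d,g) via R1 from path(d,i), road(i,g)
round 2: derive path(e,g) via R1 from path(e,i), road(i,g)
round 2: derive path(h,c) via R1 from path(h,g), road(g,c)
round 2: derive path(h,f) via R1 from path(h,g), road(g,f)
round 2: derive path(h,i) via R1 from path(h,e), road(e,i)
round 3: derive path(a,c) via R1 from path(a,g), road(g,c)
round 3: derive path(a,f) via R1 from path(a,g), road(g,f)
round 3: derive path(c,g) via R1 from path(c,i), road(i,g)
round 3: derive path(d,f) via R1 from path(d,g), road(g,f)
round 3: derive path(e,c) via R1 from path(e,g), road(g,c)
round 3: derive path(e,f) via R1 from path(e,g), road(g,f)
round 3: derive path(h,a) via R1 from path(h,c), road(c,a)
round 4: derive path(a,a) via R1 from path(a,c), road(c,a)
round 4: derive path(c,c) via R1 from path(c,g), road(g,c)
round 4: derive path(c,f) via R1 from path(c,g), road(g,f)
round 4: derive path(e,a) via R1 from path(e,c), road(c,a)
round 5: derive path(c,a) via R1 from path(c,c), road(c,a)

path(a,a)
path(a,c)
path(a,f)
path(a,g)
path(a,i)
path(c,a)
path(c,c)
path(c,e)
path(c,f)
path(c,g)
path(c,i)
path(d,a)
path(d,c)
path(d,f)
path(d,g)
path(d,i)
path(e,a)
path(e,c)
path(e,f)
path(e,g)
path(e,i)
path(h,a)
path(h,c)
path(h,e)
path(h,f)
path(h,g)
path(h,i)
path(j,h)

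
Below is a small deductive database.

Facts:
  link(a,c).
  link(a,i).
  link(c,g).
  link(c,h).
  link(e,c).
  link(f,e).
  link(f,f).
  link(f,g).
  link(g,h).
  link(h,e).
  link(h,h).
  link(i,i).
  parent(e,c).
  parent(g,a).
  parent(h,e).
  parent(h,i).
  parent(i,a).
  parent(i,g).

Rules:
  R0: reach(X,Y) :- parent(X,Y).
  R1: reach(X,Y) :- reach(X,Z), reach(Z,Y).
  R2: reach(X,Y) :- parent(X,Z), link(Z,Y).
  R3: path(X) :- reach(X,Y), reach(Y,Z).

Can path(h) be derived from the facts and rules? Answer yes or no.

yes

round 1: derive reach(e,c) via R0 from parent(e,c)
round 1: derive reach(g,a) via R0 from parent(g,a)
round 1: derive reach(h,e) via R0 from parent(h,e)
round 1: derive reach(h,i) via R0 from parent(h,i)
round 1: derive reach(i,a) via R0 from parent(i,a)
round 1: derive reach(i,g) via R0 from parent(i,g)
round 1: derive reach(e,g) via R2 from parent(e,c), link(c,g)
round 1: derive reach(e,h) via R2 from parent(e,c), link(c,h)
round 1: derive reach(g,c) via R2 from parent(g,a), link(a,c)
round 1: derive reach(g,i) via R2 from parent(g,a), link(a,i)
round 1: derive reach(h,c) via R2 from parent(h,e), link(e,c)
round 1: derive reach(i,c) via R2 from parent(i,a), link(a,c)
round 1: derive reach(i,h) via R2 from parent(i,g), link(g,h)
round 1: derive reach(i,i) via R2 from parent(i,a), link(a,i)
round 2: derive reach(e,a) via R1 from reach(e,g), reach(g,a)
round 2: derive reach(e,e) via R1 from reach(e,h), reach(h,e)
round 2: derive reach(e,i) via R1 from reach(e,g), reach(g,i)
round 2: derive reach(g,g) via R1 from reach(g,i), reach(i,g)
round 2: derive reach(g,h) via R1 from reach(g,i), reach(i,h)
round 2: derive reach(h,a) via R1 from reach(h,i), reach(i,a)
round 2: derive reach(h,g) via R1 from reach(h,e), reach(e,g)
round 2: derive reach(h,h) via R1 from reach(h,e), reach(e,h)
round 2: derive reach(i,e) via R1 from reach(i,h), reach(h,e)
round 2: derive path(e) via R3 from reach(e,g), reach(g,a)
round 2: derive path(g) via R3 from reach(g,i), reach(i,a)
round 2: derive path(h) via R3 from reach(h,e), reach(e,c)
round 2: derive path(i) via R3 from reach(i,g), reach(g,a)
round 3: derive reach(g,e) via R1 from reach(g,h), reach(h,e)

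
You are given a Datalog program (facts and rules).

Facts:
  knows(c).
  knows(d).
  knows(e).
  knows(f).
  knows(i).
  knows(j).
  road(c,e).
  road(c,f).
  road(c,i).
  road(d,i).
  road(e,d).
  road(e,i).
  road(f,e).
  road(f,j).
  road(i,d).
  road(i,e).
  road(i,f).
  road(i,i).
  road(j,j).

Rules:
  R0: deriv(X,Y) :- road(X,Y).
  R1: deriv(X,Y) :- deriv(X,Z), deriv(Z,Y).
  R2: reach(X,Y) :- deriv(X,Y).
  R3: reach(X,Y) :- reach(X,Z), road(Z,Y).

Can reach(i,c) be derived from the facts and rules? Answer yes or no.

no

round 1: derive deriv(c,e) via R0 from road(c,e)
round 1: derive deriv(c,f) via R0 from road(c,f)
round 1: derive deriv(c,i) via R0 from road(c,i)
round 1: derive deriv(d,i) via R0 from road(d,i)
round 1: derive deriv(e,d) via R0 from road(e,d)
round 1: derive deriv(e,i) via R0 from road(e,i)
round 1: derive deriv(f,e) via R0 from road(f,e)
round 1: derive deriv(f,j) via R0 from road(f,j)
round 1: derive deriv(i,d) via R0 from road(i,d)
round 1: derive deriv(i,e) via R0 from road(i,e)
round 1: derive deriv(i,f) via R0 from road(i,f)
round 1: derive deriv(i,i) via R0 from road(i,i)
round 1: derive deriv(j,j) via R0 from road(j,j)
round 2: derive deriv(c,d) via R1 from deriv(c,e), deriv(e,d)
round 2: derive deriv(c,j) via R1 from deriv(c,f), deriv(f,j)
round 2: derive deriv(d,d) via R1 from deriv(d,i), deriv(i,d)
round 2: derive deriv(d,e) via R1 from deriv(d,i), deriv(i,e)
round 2: derive deriv(d,f) via R1 from deriv(d,i), deriv(i,f)
round 2: derive deriv(e,e) via R1 from deriv(e,i), deriv(i,e)
round 2: derive deriv(e,f) via R1 from deriv(e,i), deriv(i,f)
round 2: derive deriv(f,d) via R1 from deriv(f,e), deriv(e,d)
round 2: derive deriv(f,i) via R1 from deriv(f,e), deriv(e,i)
round 2: derive deriv(i,j) via R1 from deriv(i,f), deriv(f,j)
round 2: derive reach(c,e) via R2 from deriv(c,e)
round 2: derive reach(c,f) via R2 from deriv(c,f)
round 2: derive reach(c,i) via R2 from deriv(c,i)
round 2: derive reach(d,i) via R2 from deriv(d,i)
round 2: derive reach(e,d) via R2 from deriv(e,d)
round 2: derive reach(e,i) via R2 from deriv(e,i)
round 2: derive reach(f,e) via R2 from deriv(f,e)
round 2: derive reach(f,j) via R2 from deriv(f,j)
round 2: derive reach(i,d) via R2 from deriv(i,d)
round 2: derive reach(i,e) via R2 from deriv(i,e)
round 2: derive reach(i,f) via R2 from deriv(i,f)
round 2: derive reach(i,i) via R2 from deriv(i,i)
round 2: derive reach(j,j) via R2 from deriv(j,j)
round 3: derive deriv(d,j) via R1 from deriv(d,f), deriv(f,j)
round 3: derive deriv(e,j) via R1 from deriv(e,f), deriv(f,j)
round 3: derive deriv(f,f) via R1 from deriv(f,d), deriv(d,f)
round 3: derive reach(c,d) via R2 from deriv(c,d)
round 3: derive reach(c,j) via R2 from deriv(c,j)
round 3: derive reach(d,d) via R2 from deriv(d,d)
round 3: derive reach(d,e) via R2 from deriv(d,e)
round 3: derive reach(d,f) via R2 from deriv(d,f)
round 3: derive reach(e,e) via R2 from deriv(e,e)
round 3: derive reach(e,f) via R2 from deriv(e,f)
round 3: derive reach(f,d) via R2 from deriv(f,d)
round 3: derive reach(f,i) via R2 from deriv(f,i)
round 3: derive reach(i,j) via R2 from deriv(i,j)
round 4: derive reach(d,j) via R2 from deriv(d,j)
round 4: derive reach(e,j) via R2 from deriv(e,j)
round 4: derive reach(f,f) via R2 from deriv(f,f)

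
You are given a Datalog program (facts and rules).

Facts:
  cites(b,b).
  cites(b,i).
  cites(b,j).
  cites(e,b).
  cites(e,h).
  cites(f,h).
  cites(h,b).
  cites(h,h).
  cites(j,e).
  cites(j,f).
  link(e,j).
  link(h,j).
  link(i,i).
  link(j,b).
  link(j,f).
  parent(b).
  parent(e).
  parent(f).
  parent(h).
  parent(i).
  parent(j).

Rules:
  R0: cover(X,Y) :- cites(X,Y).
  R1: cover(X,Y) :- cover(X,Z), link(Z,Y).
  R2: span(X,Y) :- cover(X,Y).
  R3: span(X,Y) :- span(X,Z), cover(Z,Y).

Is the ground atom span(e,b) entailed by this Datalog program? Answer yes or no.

round 1: derive cover(b,b) via R0 from cites(b,b)
round 1: derive cover(b,i) via R0 from cites(b,i)
round 1: derive cover(b,j) via R0 from cites(b,j)
round 1: derive cover(e,b) via R0 from cites(e,b)
round 1: derive cover(e,h) via R0 from cites(e,h)
round 1: derive cover(f,h) via R0 from cites(f,h)
round 1: derive cover(h,b) via R0 from cites(h,b)
round 1: derive cover(h,h) via R0 from cites(h,h)
round 1: derive cover(j,e) via R0 from cites(j,e)
round 1: derive cover(j,f) via R0 from cites(j,f)
round 2: derive cover(b,f) via R1 from cover(b,j), link(j,f)
round 2: derive cover(e,j) via R1 from cover(e,h), link(h,j)
round 2: derive cover(f,j) via R1 from cover(f,h), link(h,j)
round 2: derive cover(h,j) via R1 from cover(h,h), link(h,j)
round 2: derive cover(j,j) via R1 from cover(j,e), link(e,j)
round 2: derive span(b,b) via R2 from cover(b,b)
round 2: derive span(b,i) via R2 from cover(b,i)
round 2: derive span(b,j) via R2 from cover(b,j)
round 2: derive span(e,b) via R2 from cover(e,b)
round 2: derive span(e,h) via R2 from cover(e,h)
round 2: derive span(f,h) via R2 from cover(f,h)
round 2: derive span(h,b) via R2 from cover(h,b)
round 2: derive span(h,h) via R2 from cover(h,h)
round 2: derive span(j,e) via R2 from cover(j,e)
round 2: derive span(j,f) via R2 from cover(j,f)
round 3: derive cover(e,f) via R1 from cover(e,j), link(j,f)
round 3: derive cover(f,b) via R1 from cover(f,j), link(j,b)
round 3: derive cover(f,f) via R1 from cover(f,j), link(j,f)
round 3: derive cover(h,f) via R1 from cover(h,j), link(j,f)
round 3: derive cover(j,b) via R1 from cover(j,j), link(j,b)
round 3: derive span(b,f) via R2 from cover(b,f)
round 3: derive span(e,j) via R2 from cover(e,j)
round 3: derive span(f,j) via R2 from cover(f,j)
round 3: derive span(h,j) via R2 from cover(h,j)
round 3: derive span(j,j) via R2 from cover(j,j)
round 3: derive span(b,e) via R3 from span(b,j), cover(j,e)
round 3: derive span(e,f) via R3 from span(e,b), cover(b,f)
round 3: derive span(e,i) via R3 from span(e,b), cover(b,i)
round 3: derive span(f,b) via R3 from span(f,h), cover(h,b)
round 3: derive span(h,f) via R3 from span(h,b), cover(b,f)
round 3: derive span(h,i) via R3 from span(h,b), cover(b,i)
round 3: derive span(j,b) via R3 from span(j,e), cover(e,b)
round 3: derive span(j,h) via R3 from span(j,e), cover(e,h)
round 4: derive span(f,f) via R2 from cover(f,f)
round 4: derive span(b,h) via R3 from span(b,e), cover(e,h)
round 4: derive span(e,e) via R3 from span(e,j), cover(j,e)
round 4: derive span(f,e) via R3 from span(f,j), cover(j,e)
round 4: derive span(f,i) via R3 from span(f,b), cover(b,i)
round 4: derive span(h,e) via R3 from span(h,j), cover(j,e)
round 4: derive span(j,i) via R3 from span(j,b), cover(b,i)

yes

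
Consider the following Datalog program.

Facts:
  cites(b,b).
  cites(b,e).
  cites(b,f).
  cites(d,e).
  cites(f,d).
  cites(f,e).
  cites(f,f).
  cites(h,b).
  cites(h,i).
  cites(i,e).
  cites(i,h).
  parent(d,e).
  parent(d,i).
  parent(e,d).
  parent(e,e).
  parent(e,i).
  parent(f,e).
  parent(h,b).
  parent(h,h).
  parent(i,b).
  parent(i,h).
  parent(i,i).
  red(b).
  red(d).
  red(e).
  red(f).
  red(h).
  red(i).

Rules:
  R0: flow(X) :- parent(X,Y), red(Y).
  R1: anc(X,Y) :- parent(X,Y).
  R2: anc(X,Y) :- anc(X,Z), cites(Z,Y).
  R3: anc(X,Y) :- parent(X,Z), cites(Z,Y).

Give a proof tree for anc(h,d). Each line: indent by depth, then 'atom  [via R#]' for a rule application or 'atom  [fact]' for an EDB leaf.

anc(h,d)  [via R2]
  anc(h,f)  [via R3]
    parent(h,b)  [fact]
    cites(b,f)  [fact]
  cites(f,d)  [fact]

round 1: derive anc(d,e) via R1 from parent(d,e)
round 1: derive anc(d,i) via R1 from parent(d,i)
round 1: derive anc(e,d) via R1 from parent(e,d)
round 1: derive anc(e,e) via R1 from parent(e,e)
round 1: derive anc(e,i) via R1 from parent(e,i)
round 1: derive anc(f,e) via R1 from parent(f,e)
round 1: derive anc(h,b) via R1 from parent(h,b)
round 1: derive anc(h,h) via R1 from parent(h,h)
round 1: derive anc(i,b) via R1 from parent(i,b)
round 1: derive anc(i,h) via R1 from parent(i,h)
round 1: derive anc(i,i) via R1 from parent(i,i)
round 1: derive anc(d,h) via R3 from parent(d,i), cites(i,h)
round 1: derive anc(e,h) via R3 from parent(e,i), cites(i,h)
round 1: derive anc(h,e) via R3 from parent(h,b), cites(b,e)
round 1: derive anc(h,f) via R3 from parent(h,b), cites(b,f)
round 1: derive anc(h,i) via R3 from parent(h,h), cites(h,i)
round 1: derive anc(i,e) via R3 from parent(i,b), cites(b,e)
round 1: derive anc(i,f) via R3 from parent(i,b), cites(b,f)
round 2: derive anc(d,b) via R2 from anc(d,h), cites(h,b)
round 2: derive anc(e,b) via R2 from anc(e,h), cites(h,b)
round 2: derive anc(h,d) via R2 from anc(h,f), cites(f,d)
round 2: derive anc(i,d) via R2 from anc(i,f), cites(f,d)
round 3: derive anc(d,f) via R2 from anc(d,b), cites(b,f)
round 3: derive anc(e,f) via R2 from anc(e,b), cites(b,f)
round 4: derive anc(d,d) via R2 from anc(d,f), cites(f,d)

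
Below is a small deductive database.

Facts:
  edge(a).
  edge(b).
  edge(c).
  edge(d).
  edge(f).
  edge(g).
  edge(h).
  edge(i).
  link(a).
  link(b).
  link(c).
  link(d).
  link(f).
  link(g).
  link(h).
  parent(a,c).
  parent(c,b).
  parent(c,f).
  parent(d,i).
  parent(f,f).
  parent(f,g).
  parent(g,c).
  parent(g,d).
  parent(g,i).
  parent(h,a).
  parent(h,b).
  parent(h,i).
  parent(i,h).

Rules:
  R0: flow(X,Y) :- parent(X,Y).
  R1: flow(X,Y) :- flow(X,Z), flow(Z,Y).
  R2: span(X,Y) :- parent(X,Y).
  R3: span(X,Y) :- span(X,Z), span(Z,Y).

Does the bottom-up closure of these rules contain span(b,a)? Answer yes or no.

round 1: derive span(a,c) via R2 from parent(a,c)
round 1: derive span(c,b) via R2 from parent(c,b)
round 1: derive span(c,f) via R2 from parent(c,f)
round 1: derive span(d,i) via R2 from parent(d,i)
round 1: derive span(f,f) via R2 from parent(f,f)
round 1: derive span(f,g) via R2 from parent(f,g)
round 1: derive span(g,c) via R2 from parent(g,c)
round 1: derive span(g,d) via R2 from parent(g,d)
round 1: derive span(g,i) via R2 from parent(g,i)
round 1: derive span(h,a) via R2 from parent(h,a)
round 1: derive span(h,b) via R2 from parent(h,b)
round 1: derive span(h,i) via R2 from parent(h,i)
round 1: derive span(i,h) via R2 from parent(i,h)
round 2: derive span(a,b) via R3 from span(a,c), span(c,b)
round 2: derive span(a,f) via R3 from span(a,c), span(c,f)
round 2: derive span(c,g) via R3 from span(c,f), span(f,g)
round 2: derive span(d,h) via R3 from span(d,i), span(i,h)
round 2: derive span(f,c) via R3 from span(f,g), span(g,c)
round 2: derive span(f,d) via R3 from span(f,g), span(g,d)
round 2: derive span(f,i) via R3 from span(f,g), span(g,i)
round 2: derive span(g,b) via R3 from span(g,c), span(c,b)
round 2: derive span(g,f) via R3 from span(g,c), span(c,f)
round 2: derive span(g,h) via R3 from span(g,i), span(i,h)
round 2: derive span(h,c) via R3 from span(h,a), span(a,c)
round 2: derive span(h,h) via R3 from span(h,i), span(i,h)
round 2: derive span(i,a) via R3 from span(i,h), span(h,a)
round 2: derive span(i,b) via R3 from span(i,h), span(h,b)
round 2: derive span(i,i) via R3 from span(i,h), span(h,i)
round 3: derive span(a,d) via R3 from span(a,f), span(f,d)
round 3: derive span(a,g) via R3 from span(a,c), span(c,g)
round 3: derive span(a,i) via R3 from span(a,f), span(f,i)
round 3: derive span(c,c) via R3 from span(c,f), span(f,c)
round 3: derive span(c,d) via R3 from span(c,f), span(f,d)
round 3: derive span(c,h) via R3 from span(c,g), span(g,h)
round 3: derive span(c,i) via R3 from span(c,f), span(f,i)
round 3: derive span(d,a) via R3 from span(d,h), span(h,a)
round 3: derive span(d,b) via R3 from span(d,h), span(h,b)
round 3: derive span(d,c) via R3 from span(d,h), span(h,c)
round 3: derive span(f,a) via R3 from span(f,i), span(i,a)
round 3: derive span(f,b) via R3 from span(f,c), span(c,b)
round 3: derive span(f,h) via R3 from span(f,d), span(d,h)
round 3: derive span(g,a) via R3 from span(g,h), span(h,a)
round 3: derive span(g,g) via R3 from span(g,c), span(c,g)
round 3: derive span(h,f) via R3 from span(h,a), span(a,f)
round 3: derive span(h,g) via R3 from span(h,c), span(c,g)
round 3: derive span(i,c) via R3 from span(i,a), span(a,c)
round 3: derive span(i,f) via R3 from span(i,a), span(a,f)
round 4: derive span(a,a) via R3 from span(a,d), span(d,a)
round 4: derive span(a,h) via R3 from span(a,c), span(c,h)
round 4: derive span(c,a) via R3 from span(c,d), span(d,a)
round 4: derive span(d,d) via R3 from span(d,a), span(a,d)
round 4: derive span(d,f) via R3 from span(d,a), span(a,f)
round 4: derive span(d,g) via R3 from span(d,a), span(a,g)
round 4: derive span(h,d) via R3 from span(h,a), span(a,d)
round 4: derive span(i,d) via R3 from span(i,a), span(a,d)
round 4: derive span(i,g) via R3 from span(i,a), span(a,g)

no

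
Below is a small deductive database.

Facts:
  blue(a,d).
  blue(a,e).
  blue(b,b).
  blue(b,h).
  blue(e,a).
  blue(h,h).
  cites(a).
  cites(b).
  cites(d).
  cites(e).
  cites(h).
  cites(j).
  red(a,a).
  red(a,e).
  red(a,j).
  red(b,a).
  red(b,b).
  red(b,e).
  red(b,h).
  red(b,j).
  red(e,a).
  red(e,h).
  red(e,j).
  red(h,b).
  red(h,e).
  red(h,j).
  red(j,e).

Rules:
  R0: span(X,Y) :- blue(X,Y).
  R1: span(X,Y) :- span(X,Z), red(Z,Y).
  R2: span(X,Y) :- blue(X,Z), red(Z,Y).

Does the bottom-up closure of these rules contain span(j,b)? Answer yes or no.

no

round 1: derive span(a,d) via R0 from blue(a,d)
round 1: derive span(a,e) via R0 from blue(a,e)
round 1: derive span(b,b) via R0 from blue(b,b)
round 1: derive span(b,h) via R0 from blue(b,h)
round 1: derive span(e,a) via R0 from blue(e,a)
round 1: derive span(h,h) via R0 from blue(h,h)
round 1: derive span(a,a) via R2 from blue(a,e), red(e,a)
round 1: derive span(a,h) via R2 from blue(a,e), red(e,h)
round 1: derive span(a,j) via R2 from blue(a,e), red(e,j)
round 1: derive span(b,a) via R2 from blue(b,b), red(b,a)
round 1: derive span(b,e) via R2 from blue(b,b), red(b,e)
round 1: derive span(b,j) via R2 from blue(b,b), red(b,j)
round 1: derive span(e,e) via R2 from blue(e,a), red(a,e)
round 1: derive span(e,j) via R2 from blue(e,a), red(a,j)
round 1: derive span(h,b) via R2 from blue(h,h), red(h,b)
round 1: derive span(h,e) via R2 from blue(h,h), red(h,e)
round 1: derive span(h,j) via R2 from blue(h,h), red(h,j)
round 2: derive span(a,b) via R1 from span(a,h), red(h,b)
round 2: derive span(e,h) via R1 from span(e,e), red(e,h)
round 2: derive span(h,a) via R1 from span(h,b), red(b,a)
round 3: derive span(e,b) via R1 from span(e,h), red(h,b)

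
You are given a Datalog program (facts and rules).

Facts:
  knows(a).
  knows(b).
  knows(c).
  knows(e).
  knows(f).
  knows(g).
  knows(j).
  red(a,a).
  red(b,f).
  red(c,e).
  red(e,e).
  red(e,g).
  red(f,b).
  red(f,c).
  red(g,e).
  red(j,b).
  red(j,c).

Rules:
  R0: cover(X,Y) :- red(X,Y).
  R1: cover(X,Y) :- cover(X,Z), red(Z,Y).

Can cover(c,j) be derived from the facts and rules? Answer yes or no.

round 1: derive cover(a,a) via R0 from red(a,a)
round 1: derive cover(b,f) via R0 from red(b,f)
round 1: derive cover(c,e) via R0 from red(c,e)
round 1: derive cover(e,e) via R0 from red(e,e)
round 1: derive cover(e,g) via R0 from red(e,g)
round 1: derive cover(f,b) via R0 from red(f,b)
round 1: derive cover(f,c) via R0 from red(f,c)
round 1: derive cover(g,e) via R0 from red(g,e)
round 1: derive cover(j,b) via R0 from red(j,b)
round 1: derive cover(j,c) via R0 from red(j,c)
round 2: derive cover(b,b) via R1 from cover(b,f), red(f,b)
round 2: derive cover(b,c) via R1 from cover(b,f), red(f,c)
round 2: derive cover(c,g) via R1 from cover(c,e), red(e,g)
round 2: derive cover(f,e) via R1 from cover(f,c), red(c,e)
round 2: derive cover(f,f) via R1 from cover(f,b), red(b,f)
round 2: derive cover(g,g) via R1 from cover(g,e), red(e,g)
round 2: derive cover(j,e) via R1 from cover(j,c), red(c,e)
round 2: derive cover(j,f) via R1 from cover(j,b), red(b,f)
round 3: derive cover(b,e) via R1 from cover(b,c), red(c,e)
round 3: derive cover(f,g) via R1 from cover(f,e), red(e,g)
round 3: derive cover(j,g) via R1 from cover(j,e), red(e,g)
round 4: derive cover(b,g) via R1 from cover(b,e), red(e,g)

no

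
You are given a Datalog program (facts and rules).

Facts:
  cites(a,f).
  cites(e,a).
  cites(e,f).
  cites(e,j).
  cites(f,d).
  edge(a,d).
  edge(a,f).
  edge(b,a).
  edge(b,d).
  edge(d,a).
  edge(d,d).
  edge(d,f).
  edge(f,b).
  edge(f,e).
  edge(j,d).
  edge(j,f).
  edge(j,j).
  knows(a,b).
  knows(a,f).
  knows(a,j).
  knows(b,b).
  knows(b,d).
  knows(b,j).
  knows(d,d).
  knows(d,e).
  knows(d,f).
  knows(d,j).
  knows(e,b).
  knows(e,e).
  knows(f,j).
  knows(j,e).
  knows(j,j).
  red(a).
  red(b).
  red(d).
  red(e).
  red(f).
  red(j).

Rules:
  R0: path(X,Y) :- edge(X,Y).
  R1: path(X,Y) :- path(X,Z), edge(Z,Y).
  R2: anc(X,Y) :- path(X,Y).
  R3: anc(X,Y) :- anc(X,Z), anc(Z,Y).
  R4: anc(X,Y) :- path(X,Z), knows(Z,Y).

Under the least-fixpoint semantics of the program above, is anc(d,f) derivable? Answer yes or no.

round 1: derive path(a,d) via R0 from edge(a,d)
round 1: derive path(a,f) via R0 from edge(a,f)
round 1: derive path(b,a) via R0 from edge(b,a)
round 1: derive path(b,d) via R0 from edge(b,d)
round 1: derive path(d,a) via R0 from edge(d,a)
round 1: derive path(d,d) via R0 from edge(d,d)
round 1: derive path(d,f) via R0 from edge(d,f)
round 1: derive path(f,b) via R0 from edge(f,b)
round 1: derive path(f,e) via R0 from edge(f,e)
round 1: derive path(j,d) via R0 from edge(j,d)
round 1: derive path(j,f) via R0 from edge(j,f)
round 1: derive path(j,j) via R0 from edge(j,j)
round 2: derive path(a,a) via R1 from path(a,d), edge(d,a)
round 2: derive path(a,b) via R1 from path(a,f), edge(f,b)
round 2: derive path(a,e) via R1 from path(a,f), edge(f,e)
round 2: derive path(b,f) via R1 from path(b,a), edge(a,f)
round 2: derive path(d,b) via R1 from path(d,f), edge(f,b)
round 2: derive path(d,e) via R1 from path(d,f), edge(f,e)
round 2: derive path(f,a) via R1 from path(f,b), edge(b,a)
round 2: derive path(f,d) via R1 from path(f,b), edge(b,d)
round 2: derive path(j,a) via R1 from path(j,d), edge(d,a)
round 2: derive path(j,b) via R1 from path(j,f), edge(f,b)
round 2: derive path(j,e) via R1 from path(j,f), edge(f,e)
round 2: derive anc(a,d) via R2 from path(a,d)
round 2: derive anc(a,f) via R2 from path(a,f)
round 2: derive anc(b,a) via R2 from path(b,a)
round 2: derive anc(b,d) via R2 from path(b,d)
round 2: derive anc(d,a) via R2 from path(d,a)
round 2: derive anc(d,d) via R2 from path(d,d)
round 2: derive anc(d,f) via R2 from path(d,f)
round 2: derive anc(f,b) via R2 from path(f,b)
round 2: derive anc(f,e) via R2 from path(f,e)
round 2: derive anc(j,d) via R2 from path(j,d)
round 2: derive anc(j,f) via R2 from path(j,f)
round 2: derive anc(j,j) via R2 from path(j,j)
round 2: derive anc(a,e) via R4 from path(a,d), knows(d,e)
round 2: derive anc(a,j) via R4 from path(a,d), knows(d,j)
round 2: derive anc(b,b) via R4 from path(b,a), knows(a,b)
round 2: derive anc(b,e) via R4 from path(b,d), knows(d,e)
round 2: derive anc(b,f) via R4 from path(b,a), knows(a,f)
round 2: derive anc(b,j) via R4 from path(b,a), knows(a,j)
round 2: derive anc(d,b) via R4 from path(d,a), knows(a,b)
round 2: derive anc(d,e) via R4 from path(d,d), knows(d,e)
round 2: derive anc(d,j) via R4 from path(d,a), knows(a,j)
round 2: derive anc(f,d) via R4 from path(f,b), knows(b,d)
round 2: derive anc(f,j) via R4 from path(f,b), knows(b,j)
round 2: derive anc(j,e) via R4 from path(j,d), knows(d,e)
round 3: derive path(b,b) via R1 from path(b,f), edge(f,b)
round 3: derive path(b,e) via R1 from path(b,f), edge(f,e)
round 3: derive path(f,f) via R1 from path(f,a), edge(a,f)
round 3: derive anc(a,a) via R2 from path(a,a)
round 3: derive anc(a,b) via R2 from path(a,b)
round 3: derive anc(f,a) via R2 from path(f,a)
round 3: derive anc(j,a) via R2 from path(j,a)
round 3: derive anc(j,b) via R2 from path(j,b)
round 3: derive anc(f,f) via R3 from anc(f,b), anc(b,f)

yes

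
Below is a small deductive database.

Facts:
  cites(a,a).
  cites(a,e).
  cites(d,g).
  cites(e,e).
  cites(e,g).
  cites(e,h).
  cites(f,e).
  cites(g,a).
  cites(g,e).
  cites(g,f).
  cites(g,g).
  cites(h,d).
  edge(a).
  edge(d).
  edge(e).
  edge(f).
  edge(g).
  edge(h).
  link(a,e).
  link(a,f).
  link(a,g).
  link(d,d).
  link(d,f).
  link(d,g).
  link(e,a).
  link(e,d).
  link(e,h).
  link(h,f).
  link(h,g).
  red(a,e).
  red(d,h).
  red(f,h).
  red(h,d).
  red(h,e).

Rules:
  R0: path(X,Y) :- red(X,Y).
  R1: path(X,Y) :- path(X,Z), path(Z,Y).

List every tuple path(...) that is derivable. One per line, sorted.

round 1: derive path(a,e) via R0 from red(a,e)
round 1: derive path(d,h) via R0 from red(d,h)
round 1: derive path(f,h) via R0 from red(f,h)
round 1: derive path(h,d) via R0 from red(h,d)
round 1: derive path(h,e) via R0 from red(h,e)
round 2: derive path(d,d) via R1 from path(d,h), path(h,d)
round 2: derive path(d,e) via R1 from path(d,h), path(h,e)
round 2: derive path(f,d) via R1 from path(f,h), path(h,d)
round 2: derive path(f,e) via R1 from path(f,h), path(h,e)
round 2: derive path(h,h) via R1 from path(h,d), path(d,h)

path(a,e)
path(d,d)
path(d,e)
path(d,h)
path(f,d)
path(f,e)
path(f,h)
path(h,d)
path(h,e)
path(h,h)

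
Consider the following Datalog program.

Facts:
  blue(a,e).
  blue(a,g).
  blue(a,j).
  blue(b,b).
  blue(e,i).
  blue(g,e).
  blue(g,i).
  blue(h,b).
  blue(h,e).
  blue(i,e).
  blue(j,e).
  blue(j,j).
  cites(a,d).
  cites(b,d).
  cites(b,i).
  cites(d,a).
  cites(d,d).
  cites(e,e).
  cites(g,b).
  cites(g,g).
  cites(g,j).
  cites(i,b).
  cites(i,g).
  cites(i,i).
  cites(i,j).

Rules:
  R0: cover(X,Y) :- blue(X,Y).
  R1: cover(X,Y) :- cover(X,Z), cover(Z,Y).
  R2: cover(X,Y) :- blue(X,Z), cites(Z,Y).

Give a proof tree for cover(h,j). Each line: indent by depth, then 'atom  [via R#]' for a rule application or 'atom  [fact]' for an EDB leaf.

round 1: derive cover(a,e) via R0 from blue(a,e)
round 1: derive cover(a,g) via R0 from blue(a,g)
round 1: derive cover(a,j) via R0 from blue(a,j)
round 1: derive cover(b,b) via R0 from blue(b,b)
round 1: derive cover(e,i) via R0 from blue(e,i)
round 1: derive cover(g,e) via R0 from blue(g,e)
round 1: derive cover(g,i) via R0 from blue(g,i)
round 1: derive cover(h,b) via R0 from blue(h,b)
round 1: derive cover(h,e) via R0 from blue(h,e)
round 1: derive cover(i,e) via R0 from blue(i,e)
round 1: derive cover(j,e) via R0 from blue(j,e)
round 1: derive cover(j,j) via R0 from blue(j,j)
round 1: derive cover(a,b) via R2 from blue(a,g), cites(g,b)
round 1: derive cover(b,d) via R2 from blue(b,b), cites(b,d)
round 1: derive cover(b,i) via R2 from blue(b,b), cites(b,i)
round 1: derive cover(e,b) via R2 from blue(e,i), cites(i,b)
round 1: derive cover(e,g) via R2 from blue(e,i), cites(i,g)
round 1: derive cover(e,j) via R2 from blue(e,i), cites(i,j)
round 1: derive cover(g,b) via R2 from blue(g,i), cites(i,b)
round 1: derive cover(g,g) via R2 from blue(g,i), cites(i,g)
round 1: derive cover(g,j) via R2 from blue(g,i), cites(i,j)
round 1: derive cover(h,d) via R2 from blue(h,b), cites(b,d)
round 1: derive cover(h,i) via R2 from blue(h,b), cites(b,i)
round 2: derive cover(a,d) via R1 from cover(a,b), cover(b,d)
round 2: derive cover(a,i) via R1 from cover(a,b), cover(b,i)
round 2: derive cover(b,e) via R1 from cover(b,i), cover(i,e)
round 2: derive cover(e,d) via R1 from cover(e,b), cover(b,d)
round 2: derive cover(e,e) via R1 from cover(e,g), cover(g,e)
round 2: derive cover(g,d) via R1 from cover(g,b), cover(b,d)
round 2: derive cover(h,g) via R1 from cover(h,e), cover(e,g)
round 2: derive cover(h,j) via R1 from cover(h,e), cover(e,j)
round 2: derive cover(i,b) via R1 from cover(i,e), cover(e,b)
round 2: derive cover(i,g) via R1 from cover(i,e), cover(e,g)
round 2: derive cover(i,i) via R1 from cover(i,e), cover(e,i)
round 2: derive cover(i,j) via R1 from cover(i,e), cover(e,j)
round 2: derive cover(j,b) via R1 from cover(j,e), cover(e,b)
round 2: derive cover(j,g) via R1 from cover(j,e), cover(e,g)
round 2: derive cover(j,i) via R1 from cover(j,e), cover(e,i)
round 3: derive cover(b,g) via R1 from cover(b,e), cover(e,g)
round 3: derive cover(b,j) via R1 from cover(b,e), cover(e,j)
round 3: derive cover(i,d) via R1 from cover(i,b), cover(b,d)
round 3: derive cover(j,d) via R1 from cover(j,b), cover(b,d)

cover(h,j)  [via R1]
  cover(h,e)  [via R0]
    blue(h,e)  [fact]
  cover(e,j)  [via R2]
    blue(e,i)  [fact]
    cites(i,j)  [fact]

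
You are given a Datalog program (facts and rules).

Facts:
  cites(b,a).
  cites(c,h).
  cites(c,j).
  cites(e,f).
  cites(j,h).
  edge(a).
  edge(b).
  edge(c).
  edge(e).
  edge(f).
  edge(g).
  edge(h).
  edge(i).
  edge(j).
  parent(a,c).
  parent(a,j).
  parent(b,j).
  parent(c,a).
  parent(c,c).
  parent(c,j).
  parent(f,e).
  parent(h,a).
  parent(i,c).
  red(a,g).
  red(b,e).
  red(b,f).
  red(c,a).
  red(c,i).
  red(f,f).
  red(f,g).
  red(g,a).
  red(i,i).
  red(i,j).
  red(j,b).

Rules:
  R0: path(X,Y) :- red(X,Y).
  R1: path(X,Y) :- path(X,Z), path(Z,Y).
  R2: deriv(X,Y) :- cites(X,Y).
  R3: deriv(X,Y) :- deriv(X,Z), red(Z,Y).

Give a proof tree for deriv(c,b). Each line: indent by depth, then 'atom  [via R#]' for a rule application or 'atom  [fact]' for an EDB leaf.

round 1: derive deriv(b,a) via R2 from cites(b,a)
round 1: derive deriv(c,h) via R2 from cites(c,h)
round 1: derive deriv(c,j) via R2 from cites(c,j)
round 1: derive deriv(e,f) via R2 from cites(e,f)
round 1: derive deriv(j,h) via R2 from cites(j,h)
round 2: derive deriv(b,g) via R3 from deriv(b,a), red(a,g)
round 2: derive deriv(c,b) via R3 from deriv(c,j), red(j,b)
round 2: derive deriv(e,g) via R3 from deriv(e,f), red(f,g)
round 3: derive deriv(c,e) via R3 from deriv(c,b), red(b,e)
round 3: derive deriv(c,f) via R3 from deriv(c,b), red(b,f)
round 3: derive deriv(e,a) via R3 from deriv(e,g), red(g,a)
round 4: derive deriv(c,g) via R3 from deriv(c,f), red(f,g)
round 5: derive deriv(c,a) via R3 from deriv(c,g), red(g,a)

deriv(c,b)  [via R3]
  deriv(c,j)  [via R2]
    cites(c,j)  [fact]
  red(j,b)  [fact]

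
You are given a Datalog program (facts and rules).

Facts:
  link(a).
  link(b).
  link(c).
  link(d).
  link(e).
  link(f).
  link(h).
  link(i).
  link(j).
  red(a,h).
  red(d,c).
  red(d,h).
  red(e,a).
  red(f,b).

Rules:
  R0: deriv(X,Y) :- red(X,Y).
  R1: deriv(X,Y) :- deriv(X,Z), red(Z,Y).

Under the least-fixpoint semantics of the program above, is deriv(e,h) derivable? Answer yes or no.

round 1: derive deriv(a,h) via R0 from red(a,h)
round 1: derive deriv(d,c) via R0 from red(d,c)
round 1: derive deriv(d,h) via R0 from red(d,h)
round 1: derive deriv(e,a) via R0 from red(e,a)
round 1: derive deriv(f,b) via R0 from red(f,b)
round 2: derive deriv(e,h) via R1 from deriv(e,a), red(a,h)

yes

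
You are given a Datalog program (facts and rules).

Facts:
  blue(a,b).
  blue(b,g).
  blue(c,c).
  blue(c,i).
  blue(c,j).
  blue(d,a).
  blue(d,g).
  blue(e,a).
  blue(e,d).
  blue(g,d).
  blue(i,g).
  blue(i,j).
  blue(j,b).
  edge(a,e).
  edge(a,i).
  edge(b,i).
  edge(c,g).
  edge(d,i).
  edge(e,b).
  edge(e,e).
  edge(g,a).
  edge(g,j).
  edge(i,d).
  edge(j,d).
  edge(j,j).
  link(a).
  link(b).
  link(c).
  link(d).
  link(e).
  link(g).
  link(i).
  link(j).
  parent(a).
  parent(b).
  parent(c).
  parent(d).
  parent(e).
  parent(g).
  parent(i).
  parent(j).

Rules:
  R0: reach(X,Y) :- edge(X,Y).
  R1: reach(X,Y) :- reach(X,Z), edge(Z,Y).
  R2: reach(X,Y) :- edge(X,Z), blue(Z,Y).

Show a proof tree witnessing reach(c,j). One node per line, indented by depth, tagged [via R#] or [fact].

reach(c,j)  [via R1]
  reach(c,g)  [via R0]
    edge(c,g)  [fact]
  edge(g,j)  [fact]

round 1: derive reach(a,e) via R0 from edge(a,e)
round 1: derive reach(a,i) via R0 from edge(a,i)
round 1: derive reach(b,i) via R0 from edge(b,i)
round 1: derive reach(c,g) via R0 from edge(c,g)
round 1: derive reach(d,i) via R0 from edge(d,i)
round 1: derive reach(e,b) via R0 from edge(e,b)
round 1: derive reach(e,e) via R0 from edge(e,e)
round 1: derive reach(g,a) via R0 from edge(g,a)
round 1: derive reach(g,j) via R0 from edge(g,j)
round 1: derive reach(i,d) via R0 from edge(i,d)
round 1: derive reach(j,d) via R0 from edge(j,d)
round 1: derive reach(j,j) via R0 from edge(j,j)
round 1: derive reach(a,a) via R2 from edge(a,e), blue(e,a)
round 1: derive reach(a,d) via R2 from edge(a,e), blue(e,d)
round 1: derive reach(a,g) via R2 from edge(a,i), blue(i,g)
round 1: derive reach(a,j) via R2 from edge(a,i), blue(i,j)
round 1: derive reach(b,g) via R2 from edge(b,i), blue(i,g)
round 1: derive reach(b,j) via R2 from edge(b,i), blue(i,j)
round 1: derive reach(c,d) via R2 from edge(c,g), blue(g,d)
round 1: derive reach(d,g) via R2 from edge(d,i), blue(i,g)
round 1: derive reach(d,j) via R2 from edge(d,i), blue(i,j)
round 1: derive reach(e,a) via R2 from edge(e,e), blue(e,a)
round 1: derive reach(e,d) via R2 from edge(e,e), blue(e,d)
round 1: derive reach(e,g) via R2 from edge(e,b), blue(b,g)
round 1: derive reach(g,b) via R2 from edge(g,a), blue(a,b)
round 1: derive reach(i,a) via R2 from edge(i,d), blue(d,a)
round 1: derive reach(i,g) via R2 from edge(i,d), blue(d,g)
round 1: derive reach(j,a) via R2 from edge(j,d), blue(d,a)
round 1: derive reach(j,b) via R2 from edge(j,j), blue(j,b)
round 1: derive reach(j,g) via R2 from edge(j,d), blue(d,g)
round 2: derive reach(a,b) via R1 from reach(a,e), edge(e,b)
round 2: derive reach(b,a) via R1 from reach(b,g), edge(g,a)
round 2: derive reach(b,d) via R1 from reach(b,i), edge(i,d)
round 2: derive reach(c,a) via R1 from reach(c,g), edge(g,a)
round 2: derive reach(c,i) via R1 from reach(c,d), edge(d,i)
round 2: derive reach(c,j) via R1 from reach(c,g), edge(g,j)
round 2: derive reach(d,a) via R1 from reach(d,g), edge(g,a)
round 2: derive reach(d,d) via R1 from reach(d,i), edge(i,d)
round 2: derive reach(e,i) via R1 from reach(e,a), edge(a,i)
round 2: derive reach(e,j) via R1 from reach(e,g), edge(g,j)
round 2: derive reach(g,d) via R1 from reach(g,j), edge(j,d)
round 2: derive reach(g,e) via R1 from reach(g,a), edge(a,e)
round 2: derive reach(g,i) via R1 from reach(g,a), edge(a,i)
round 2: derive reach(i,e) via R1 from reach(i,a), edge(a,e)
round 2: derive reach(i,i) via R1 from reach(i,a), edge(a,i)
round 2: derive reach(i,j) via R1 from reach(i,g), edge(g,j)
round 2: derive reach(j,e) via R1 from reach(j,a), edge(a,e)
round 2: derive reach(j,i) via R1 from reach(j,a), edge(a,i)
round 3: derive reach(b,e) via R1 from reach(b,a), edge(a,e)
round 3: derive reach(c,e) via R1 from reach(c,a), edge(a,e)
round 3: derive reach(d,e) via R1 from reach(d,a), edge(a,e)
round 3: derive reach(i,b) via R1 from reach(i,e), edge(e,b)
round 4: derive reach(b,b) via R1 from reach(b,e), edge(e,b)
round 4: derive reach(c,b) via R1 from reach(c,e), edge(e,b)
round 4: derive reach(d,b) via R1 from reach(d,e), edge(e,b)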